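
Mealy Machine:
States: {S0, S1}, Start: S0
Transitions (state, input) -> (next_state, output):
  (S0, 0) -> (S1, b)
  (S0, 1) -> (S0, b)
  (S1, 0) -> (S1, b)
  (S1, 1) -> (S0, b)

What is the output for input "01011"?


Step-by-step:
  (S0, 0) -> (S1, b)
  (S1, 1) -> (S0, b)
  (S0, 0) -> (S1, b)
  (S1, 1) -> (S0, b)
  (S0, 1) -> (S0, b)

"bbbbb"


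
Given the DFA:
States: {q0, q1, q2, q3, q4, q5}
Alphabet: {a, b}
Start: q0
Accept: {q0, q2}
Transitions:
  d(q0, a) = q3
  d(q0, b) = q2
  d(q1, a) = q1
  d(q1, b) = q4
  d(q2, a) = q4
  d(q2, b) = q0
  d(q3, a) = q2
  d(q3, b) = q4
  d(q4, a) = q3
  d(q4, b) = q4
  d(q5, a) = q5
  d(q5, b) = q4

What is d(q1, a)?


Looking up transition d(q1, a)

q1


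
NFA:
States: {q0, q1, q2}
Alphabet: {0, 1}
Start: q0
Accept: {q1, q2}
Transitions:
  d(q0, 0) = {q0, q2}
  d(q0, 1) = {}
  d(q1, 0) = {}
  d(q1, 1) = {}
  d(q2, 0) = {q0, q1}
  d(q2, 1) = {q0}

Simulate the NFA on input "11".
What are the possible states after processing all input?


Start: {q0}
  --1--> {}
  --1--> {}

{} (empty set, no valid transitions)


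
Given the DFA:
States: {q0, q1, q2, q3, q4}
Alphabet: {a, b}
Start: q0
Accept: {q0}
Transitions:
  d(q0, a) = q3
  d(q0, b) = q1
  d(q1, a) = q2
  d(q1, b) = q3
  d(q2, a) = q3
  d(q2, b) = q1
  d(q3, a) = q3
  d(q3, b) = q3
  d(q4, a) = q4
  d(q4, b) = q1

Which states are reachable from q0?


BFS from q0:
  layer 0: {q0}
  layer 1: {q1, q3}
  layer 2: {q2}

{q0, q1, q2, q3}


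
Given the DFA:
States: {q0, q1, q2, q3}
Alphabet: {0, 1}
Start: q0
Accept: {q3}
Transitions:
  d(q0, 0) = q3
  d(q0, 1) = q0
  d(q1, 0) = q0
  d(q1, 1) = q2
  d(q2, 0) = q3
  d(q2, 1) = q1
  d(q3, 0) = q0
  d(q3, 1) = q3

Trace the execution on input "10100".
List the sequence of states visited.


Input: 10100
d(q0, 1) = q0
d(q0, 0) = q3
d(q3, 1) = q3
d(q3, 0) = q0
d(q0, 0) = q3


q0 -> q0 -> q3 -> q3 -> q0 -> q3


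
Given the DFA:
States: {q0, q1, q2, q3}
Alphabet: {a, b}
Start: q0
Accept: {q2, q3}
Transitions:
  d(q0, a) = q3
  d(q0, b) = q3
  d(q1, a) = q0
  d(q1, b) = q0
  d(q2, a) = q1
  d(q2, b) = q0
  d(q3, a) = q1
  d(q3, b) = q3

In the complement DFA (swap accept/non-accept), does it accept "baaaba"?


Trace: q0 -> q3 -> q1 -> q0 -> q3 -> q3 -> q1
Final: q1
Original accept: {q2, q3}
Complement: q1 is not in original accept

Yes, complement accepts (original rejects)


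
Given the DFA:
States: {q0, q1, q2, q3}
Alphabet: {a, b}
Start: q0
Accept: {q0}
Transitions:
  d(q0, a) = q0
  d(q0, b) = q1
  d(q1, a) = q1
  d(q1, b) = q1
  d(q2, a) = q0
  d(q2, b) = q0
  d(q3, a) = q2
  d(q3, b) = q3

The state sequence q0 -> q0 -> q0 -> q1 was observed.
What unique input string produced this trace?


Trace back each transition to find the symbol:
  q0 --[a]--> q0
  q0 --[a]--> q0
  q0 --[b]--> q1

"aab"


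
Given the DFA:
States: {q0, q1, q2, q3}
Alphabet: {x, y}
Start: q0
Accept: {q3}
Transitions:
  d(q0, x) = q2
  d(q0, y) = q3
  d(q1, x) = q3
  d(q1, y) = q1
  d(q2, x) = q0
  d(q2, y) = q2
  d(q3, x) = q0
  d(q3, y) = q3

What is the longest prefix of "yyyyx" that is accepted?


Run the DFA, marking each prefix where the state is accepting:
  "" -> q0 [reject]
  "y" -> q3 [accept]
  "yy" -> q3 [accept]
  "yyy" -> q3 [accept]
  "yyyy" -> q3 [accept]
  "yyyyx" -> q0 [reject]

"yyyy"


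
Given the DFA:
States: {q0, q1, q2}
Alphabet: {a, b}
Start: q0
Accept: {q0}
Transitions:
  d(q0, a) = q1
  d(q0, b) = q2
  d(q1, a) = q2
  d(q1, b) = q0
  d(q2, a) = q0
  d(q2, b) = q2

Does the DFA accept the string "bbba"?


Trace: q0 -> q2 -> q2 -> q2 -> q0
Final state: q0
Accept states: {q0}

Yes, accepted (final state q0 is an accept state)


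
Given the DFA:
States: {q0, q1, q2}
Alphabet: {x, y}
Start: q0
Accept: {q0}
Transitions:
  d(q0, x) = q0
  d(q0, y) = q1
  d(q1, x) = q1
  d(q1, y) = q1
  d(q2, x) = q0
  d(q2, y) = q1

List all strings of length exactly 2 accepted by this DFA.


All strings of length 2: 4 total
Accepted: 1

"xx"


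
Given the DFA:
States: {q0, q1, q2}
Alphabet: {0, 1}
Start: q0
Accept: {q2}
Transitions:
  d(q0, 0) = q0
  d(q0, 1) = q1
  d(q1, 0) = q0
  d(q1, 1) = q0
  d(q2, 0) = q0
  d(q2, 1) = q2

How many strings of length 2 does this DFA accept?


Enumerating all length-2 strings:
  "00" -> q0 [reject]
  "01" -> q1 [reject]
  "10" -> q0 [reject]
  "11" -> q0 [reject]

0 out of 4


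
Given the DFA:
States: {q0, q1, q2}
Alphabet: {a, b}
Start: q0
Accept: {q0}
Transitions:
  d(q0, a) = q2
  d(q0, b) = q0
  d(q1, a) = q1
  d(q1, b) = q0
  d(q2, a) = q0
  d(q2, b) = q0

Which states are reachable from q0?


BFS from q0:
  layer 0: {q0}
  layer 1: {q2}

{q0, q2}


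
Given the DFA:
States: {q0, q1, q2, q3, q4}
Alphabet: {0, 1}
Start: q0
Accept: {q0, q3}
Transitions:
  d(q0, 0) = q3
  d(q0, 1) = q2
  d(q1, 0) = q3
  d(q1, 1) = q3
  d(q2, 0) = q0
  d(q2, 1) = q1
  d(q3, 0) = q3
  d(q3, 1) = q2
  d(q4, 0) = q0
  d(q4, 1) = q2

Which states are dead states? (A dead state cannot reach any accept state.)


Forward reachability from each state:
  q0 -> reaches accept state q0 (live)
  q1 -> reaches accept state q0 (live)
  q2 -> reaches accept state q0 (live)
  q3 -> reaches accept state q0 (live)
  q4 -> reaches accept state q0 (live)

None (all states can reach an accept state)


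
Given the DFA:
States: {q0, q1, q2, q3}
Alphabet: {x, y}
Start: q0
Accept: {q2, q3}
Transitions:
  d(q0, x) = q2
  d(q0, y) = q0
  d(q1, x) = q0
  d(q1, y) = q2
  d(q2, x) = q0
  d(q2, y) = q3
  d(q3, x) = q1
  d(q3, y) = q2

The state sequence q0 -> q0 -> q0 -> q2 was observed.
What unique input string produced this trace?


Trace back each transition to find the symbol:
  q0 --[y]--> q0
  q0 --[y]--> q0
  q0 --[x]--> q2

"yyx"


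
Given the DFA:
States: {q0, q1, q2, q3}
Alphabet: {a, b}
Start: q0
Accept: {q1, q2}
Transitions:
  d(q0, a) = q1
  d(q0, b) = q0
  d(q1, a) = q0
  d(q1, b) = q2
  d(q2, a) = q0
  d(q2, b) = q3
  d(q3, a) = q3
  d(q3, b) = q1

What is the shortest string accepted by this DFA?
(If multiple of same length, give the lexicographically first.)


BFS by string length (lex-first path to each state shown):
  len 0: q0<-""
  len 1: q0<-"b", q1<-"a"
Found accept state at length 1.

"a"


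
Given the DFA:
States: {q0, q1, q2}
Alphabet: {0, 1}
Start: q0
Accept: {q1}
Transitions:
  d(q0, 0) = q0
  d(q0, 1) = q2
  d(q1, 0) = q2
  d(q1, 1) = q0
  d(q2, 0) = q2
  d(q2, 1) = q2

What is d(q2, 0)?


Looking up transition d(q2, 0)

q2


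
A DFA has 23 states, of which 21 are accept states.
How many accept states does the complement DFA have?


Complement swaps accept and non-accept states.
23 - 21 = 2

2


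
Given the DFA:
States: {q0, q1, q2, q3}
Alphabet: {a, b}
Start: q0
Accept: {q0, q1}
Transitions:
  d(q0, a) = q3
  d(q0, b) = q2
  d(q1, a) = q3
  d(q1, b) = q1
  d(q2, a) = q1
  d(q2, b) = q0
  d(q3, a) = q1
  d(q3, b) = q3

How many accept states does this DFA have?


Accept states listed: {q0, q1}
Counting: q0(1) q1(2)

2


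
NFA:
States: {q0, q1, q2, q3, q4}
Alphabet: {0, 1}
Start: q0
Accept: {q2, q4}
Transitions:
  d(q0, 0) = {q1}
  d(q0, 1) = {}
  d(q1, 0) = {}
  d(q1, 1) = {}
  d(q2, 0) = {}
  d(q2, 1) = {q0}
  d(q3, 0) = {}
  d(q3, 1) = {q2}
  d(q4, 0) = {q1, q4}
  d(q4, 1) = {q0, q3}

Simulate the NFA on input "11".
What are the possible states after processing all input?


Start: {q0}
  --1--> {}
  --1--> {}

{} (empty set, no valid transitions)


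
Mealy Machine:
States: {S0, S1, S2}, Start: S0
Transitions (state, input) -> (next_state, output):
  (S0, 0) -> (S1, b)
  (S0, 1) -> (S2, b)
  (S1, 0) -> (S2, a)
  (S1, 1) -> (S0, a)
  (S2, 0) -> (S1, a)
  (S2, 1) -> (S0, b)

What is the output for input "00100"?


Step-by-step:
  (S0, 0) -> (S1, b)
  (S1, 0) -> (S2, a)
  (S2, 1) -> (S0, b)
  (S0, 0) -> (S1, b)
  (S1, 0) -> (S2, a)

"babba"


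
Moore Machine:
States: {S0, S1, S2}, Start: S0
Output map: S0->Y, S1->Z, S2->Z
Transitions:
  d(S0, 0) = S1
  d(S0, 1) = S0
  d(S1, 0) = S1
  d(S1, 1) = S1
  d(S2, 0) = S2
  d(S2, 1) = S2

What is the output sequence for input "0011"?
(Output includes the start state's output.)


Start: S0 (output Y)
  --0--> S1 (output Z)
  --0--> S1 (output Z)
  --1--> S1 (output Z)
  --1--> S1 (output Z)

"YZZZZ"


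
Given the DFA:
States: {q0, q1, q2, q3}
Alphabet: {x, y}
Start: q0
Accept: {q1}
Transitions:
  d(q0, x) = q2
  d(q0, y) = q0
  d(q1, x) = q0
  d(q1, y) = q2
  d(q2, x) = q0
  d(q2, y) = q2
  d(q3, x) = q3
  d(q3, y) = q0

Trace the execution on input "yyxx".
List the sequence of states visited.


Input: yyxx
d(q0, y) = q0
d(q0, y) = q0
d(q0, x) = q2
d(q2, x) = q0


q0 -> q0 -> q0 -> q2 -> q0


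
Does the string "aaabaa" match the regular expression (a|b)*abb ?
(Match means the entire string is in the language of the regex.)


|string| = 6; first = 'a'; last = 'a'

No, "aaabaa" does not match (a|b)*abb


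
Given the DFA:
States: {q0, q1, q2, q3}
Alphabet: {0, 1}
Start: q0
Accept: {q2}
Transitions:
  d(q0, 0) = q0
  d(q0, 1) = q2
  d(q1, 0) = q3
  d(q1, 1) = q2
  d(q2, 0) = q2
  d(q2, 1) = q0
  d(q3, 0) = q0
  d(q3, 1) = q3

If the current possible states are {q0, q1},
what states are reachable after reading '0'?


Apply transition on '0' from each current state:
  d(q0, 0) = q0
  d(q1, 0) = q3

{q0, q3}


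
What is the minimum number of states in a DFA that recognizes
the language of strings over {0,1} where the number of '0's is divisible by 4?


States track (count of '0') mod 4.
Need 4 states: one per remainder 0..3; accept = remainder 0.

4


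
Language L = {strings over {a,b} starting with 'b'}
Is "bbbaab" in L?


first symbol = 'b'

Yes, "bbbaab" is in L


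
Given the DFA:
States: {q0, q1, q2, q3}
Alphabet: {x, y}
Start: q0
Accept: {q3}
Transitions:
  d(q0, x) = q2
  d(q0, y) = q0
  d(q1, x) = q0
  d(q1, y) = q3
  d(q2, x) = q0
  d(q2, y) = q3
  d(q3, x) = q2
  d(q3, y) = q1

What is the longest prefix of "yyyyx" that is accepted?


Run the DFA, marking each prefix where the state is accepting:
  "" -> q0 [reject]
  "y" -> q0 [reject]
  "yy" -> q0 [reject]
  "yyy" -> q0 [reject]
  "yyyy" -> q0 [reject]
  "yyyyx" -> q2 [reject]

No prefix is accepted


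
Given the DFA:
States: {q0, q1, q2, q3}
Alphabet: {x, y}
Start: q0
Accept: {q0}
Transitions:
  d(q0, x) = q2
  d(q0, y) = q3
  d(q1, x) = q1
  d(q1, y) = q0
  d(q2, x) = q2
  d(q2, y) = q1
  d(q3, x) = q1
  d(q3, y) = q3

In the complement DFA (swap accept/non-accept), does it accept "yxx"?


Trace: q0 -> q3 -> q1 -> q1
Final: q1
Original accept: {q0}
Complement: q1 is not in original accept

Yes, complement accepts (original rejects)


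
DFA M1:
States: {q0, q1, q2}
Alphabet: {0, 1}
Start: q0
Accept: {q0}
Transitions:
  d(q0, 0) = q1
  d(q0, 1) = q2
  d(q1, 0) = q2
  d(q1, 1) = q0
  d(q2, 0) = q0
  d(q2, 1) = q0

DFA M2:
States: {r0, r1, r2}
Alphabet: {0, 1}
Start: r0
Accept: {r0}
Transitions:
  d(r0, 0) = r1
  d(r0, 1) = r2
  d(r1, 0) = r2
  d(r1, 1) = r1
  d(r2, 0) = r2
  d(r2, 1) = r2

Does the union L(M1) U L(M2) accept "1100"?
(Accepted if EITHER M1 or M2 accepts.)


M1: final=q2 accepted=False
M2: final=r2 accepted=False

No, union rejects (neither accepts)


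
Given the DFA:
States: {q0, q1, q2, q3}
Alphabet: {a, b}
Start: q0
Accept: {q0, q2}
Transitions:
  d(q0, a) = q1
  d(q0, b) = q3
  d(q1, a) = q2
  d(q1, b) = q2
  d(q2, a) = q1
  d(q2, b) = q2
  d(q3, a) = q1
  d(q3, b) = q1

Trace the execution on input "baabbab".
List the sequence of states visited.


Input: baabbab
d(q0, b) = q3
d(q3, a) = q1
d(q1, a) = q2
d(q2, b) = q2
d(q2, b) = q2
d(q2, a) = q1
d(q1, b) = q2


q0 -> q3 -> q1 -> q2 -> q2 -> q2 -> q1 -> q2


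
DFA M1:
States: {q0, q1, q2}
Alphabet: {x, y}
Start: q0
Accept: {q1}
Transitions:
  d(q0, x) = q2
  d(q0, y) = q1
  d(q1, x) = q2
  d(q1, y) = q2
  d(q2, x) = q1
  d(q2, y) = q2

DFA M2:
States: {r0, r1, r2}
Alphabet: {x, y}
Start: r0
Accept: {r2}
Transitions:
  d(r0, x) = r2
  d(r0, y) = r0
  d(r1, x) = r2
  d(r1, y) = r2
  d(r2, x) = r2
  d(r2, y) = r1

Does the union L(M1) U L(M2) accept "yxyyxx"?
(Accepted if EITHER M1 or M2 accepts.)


M1: final=q2 accepted=False
M2: final=r2 accepted=True

Yes, union accepts


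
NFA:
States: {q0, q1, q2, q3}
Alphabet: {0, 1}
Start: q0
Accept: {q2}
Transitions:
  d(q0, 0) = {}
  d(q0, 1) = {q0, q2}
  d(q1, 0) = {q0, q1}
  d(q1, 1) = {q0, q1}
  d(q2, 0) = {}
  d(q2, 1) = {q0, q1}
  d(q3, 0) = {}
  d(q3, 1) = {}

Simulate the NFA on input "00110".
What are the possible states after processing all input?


Start: {q0}
  --0--> {}
  --0--> {}
  --1--> {}
  --1--> {}
  --0--> {}

{} (empty set, no valid transitions)


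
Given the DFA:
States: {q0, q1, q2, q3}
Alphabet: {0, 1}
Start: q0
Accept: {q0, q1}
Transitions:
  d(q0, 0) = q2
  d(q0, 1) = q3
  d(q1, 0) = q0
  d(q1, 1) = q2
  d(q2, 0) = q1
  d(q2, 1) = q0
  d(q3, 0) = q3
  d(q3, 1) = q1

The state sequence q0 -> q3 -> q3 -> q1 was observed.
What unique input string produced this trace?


Trace back each transition to find the symbol:
  q0 --[1]--> q3
  q3 --[0]--> q3
  q3 --[1]--> q1

"101"


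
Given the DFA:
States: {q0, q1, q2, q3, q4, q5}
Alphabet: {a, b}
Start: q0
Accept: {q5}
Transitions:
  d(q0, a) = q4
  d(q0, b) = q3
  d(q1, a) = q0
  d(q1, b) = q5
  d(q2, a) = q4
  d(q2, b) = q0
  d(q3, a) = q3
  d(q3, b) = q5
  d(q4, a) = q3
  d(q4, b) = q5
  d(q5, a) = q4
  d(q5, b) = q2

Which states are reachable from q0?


BFS from q0:
  layer 0: {q0}
  layer 1: {q3, q4}
  layer 2: {q5}
  layer 3: {q2}

{q0, q2, q3, q4, q5}


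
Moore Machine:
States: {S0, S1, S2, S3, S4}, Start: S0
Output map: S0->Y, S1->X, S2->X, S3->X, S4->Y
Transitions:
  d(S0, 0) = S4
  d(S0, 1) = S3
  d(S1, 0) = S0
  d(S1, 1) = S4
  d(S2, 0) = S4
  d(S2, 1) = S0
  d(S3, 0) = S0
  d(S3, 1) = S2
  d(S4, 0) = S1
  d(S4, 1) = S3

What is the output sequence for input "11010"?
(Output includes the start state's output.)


Start: S0 (output Y)
  --1--> S3 (output X)
  --1--> S2 (output X)
  --0--> S4 (output Y)
  --1--> S3 (output X)
  --0--> S0 (output Y)

"YXXYXY"


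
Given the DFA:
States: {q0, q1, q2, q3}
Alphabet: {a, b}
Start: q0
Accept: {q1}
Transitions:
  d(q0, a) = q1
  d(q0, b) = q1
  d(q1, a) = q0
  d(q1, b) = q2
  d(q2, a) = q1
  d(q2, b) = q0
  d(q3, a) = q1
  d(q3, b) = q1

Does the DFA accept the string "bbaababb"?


Trace: q0 -> q1 -> q2 -> q1 -> q0 -> q1 -> q0 -> q1 -> q2
Final state: q2
Accept states: {q1}

No, rejected (final state q2 is not an accept state)


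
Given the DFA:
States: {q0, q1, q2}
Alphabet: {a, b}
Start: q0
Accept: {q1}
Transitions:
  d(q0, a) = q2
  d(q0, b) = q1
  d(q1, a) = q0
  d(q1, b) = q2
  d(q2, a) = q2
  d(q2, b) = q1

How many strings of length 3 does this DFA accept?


Enumerating all length-3 strings:
  "aaa" -> q2 [reject]
  "aab" -> q1 [accept]
  "aba" -> q0 [reject]
  "abb" -> q2 [reject]
  "baa" -> q2 [reject]
  "bab" -> q1 [accept]
  "bba" -> q2 [reject]
  "bbb" -> q1 [accept]

3 out of 8


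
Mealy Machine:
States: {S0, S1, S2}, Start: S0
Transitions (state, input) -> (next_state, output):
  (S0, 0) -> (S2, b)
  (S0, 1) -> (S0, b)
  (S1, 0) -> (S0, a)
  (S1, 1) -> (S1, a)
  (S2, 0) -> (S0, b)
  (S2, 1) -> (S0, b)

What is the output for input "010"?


Step-by-step:
  (S0, 0) -> (S2, b)
  (S2, 1) -> (S0, b)
  (S0, 0) -> (S2, b)

"bbb"


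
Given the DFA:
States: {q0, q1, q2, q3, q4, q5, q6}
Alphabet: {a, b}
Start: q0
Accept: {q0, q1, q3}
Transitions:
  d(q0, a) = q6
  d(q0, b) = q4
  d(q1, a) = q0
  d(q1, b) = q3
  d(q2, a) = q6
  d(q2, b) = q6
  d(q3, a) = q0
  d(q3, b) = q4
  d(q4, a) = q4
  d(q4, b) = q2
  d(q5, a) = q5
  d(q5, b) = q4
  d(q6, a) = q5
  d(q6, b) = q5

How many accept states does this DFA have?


Accept states listed: {q0, q1, q3}
Counting: q0(1) q1(2) q3(3)

3


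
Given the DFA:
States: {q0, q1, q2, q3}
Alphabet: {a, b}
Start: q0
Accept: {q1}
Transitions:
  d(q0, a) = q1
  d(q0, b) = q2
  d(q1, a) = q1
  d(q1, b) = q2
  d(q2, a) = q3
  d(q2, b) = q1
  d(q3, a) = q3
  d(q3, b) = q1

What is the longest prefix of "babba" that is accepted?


Run the DFA, marking each prefix where the state is accepting:
  "" -> q0 [reject]
  "b" -> q2 [reject]
  "ba" -> q3 [reject]
  "bab" -> q1 [accept]
  "babb" -> q2 [reject]
  "babba" -> q3 [reject]

"bab"


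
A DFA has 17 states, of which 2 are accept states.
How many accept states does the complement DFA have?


Complement swaps accept and non-accept states.
17 - 2 = 15

15


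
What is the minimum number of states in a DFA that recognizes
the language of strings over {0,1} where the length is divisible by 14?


States track (length) mod 14.
Need 14 states: one per remainder 0..13; accept = remainder 0.

14


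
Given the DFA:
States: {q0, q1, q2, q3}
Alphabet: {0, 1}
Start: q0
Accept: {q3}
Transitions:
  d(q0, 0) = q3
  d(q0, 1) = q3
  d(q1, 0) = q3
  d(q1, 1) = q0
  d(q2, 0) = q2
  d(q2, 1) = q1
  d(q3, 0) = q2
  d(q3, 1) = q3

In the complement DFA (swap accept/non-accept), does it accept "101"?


Trace: q0 -> q3 -> q2 -> q1
Final: q1
Original accept: {q3}
Complement: q1 is not in original accept

Yes, complement accepts (original rejects)


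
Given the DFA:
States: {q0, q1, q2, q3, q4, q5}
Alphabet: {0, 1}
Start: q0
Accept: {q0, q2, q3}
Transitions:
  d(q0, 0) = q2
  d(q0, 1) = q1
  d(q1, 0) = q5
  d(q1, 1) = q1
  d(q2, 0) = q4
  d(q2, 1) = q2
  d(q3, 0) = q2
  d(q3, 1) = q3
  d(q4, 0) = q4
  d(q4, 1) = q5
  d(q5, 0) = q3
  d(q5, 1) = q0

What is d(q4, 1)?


Looking up transition d(q4, 1)

q5


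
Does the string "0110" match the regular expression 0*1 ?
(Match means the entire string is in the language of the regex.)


|string| = 4; first = '0'; last = '0'

No, "0110" does not match 0*1


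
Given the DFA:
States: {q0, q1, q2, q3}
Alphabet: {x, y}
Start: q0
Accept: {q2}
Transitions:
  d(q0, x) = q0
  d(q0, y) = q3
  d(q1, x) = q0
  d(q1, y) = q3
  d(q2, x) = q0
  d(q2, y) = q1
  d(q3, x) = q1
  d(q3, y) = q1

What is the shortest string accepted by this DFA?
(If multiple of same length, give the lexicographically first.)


BFS by string length (lex-first path to each state shown):
  len 0: q0<-""
  len 1: q0<-"x", q3<-"y"
  len 2: q0<-"xx", q1<-"yx", q3<-"xy"
  len 3: q0<-"xxx", q1<-"xyx", q3<-"xxy"
  len 4: q0<-"xxxx", q1<-"xxyx", q3<-"xxxy"
  len 5: q0<-"xxxxx", q1<-"xxxyx", q3<-"xxxxy"
  len 6: q0<-"xxxxxx", q1<-"xxxxyx", q3<-"xxxxxy"
  len 7: q0<-"xxxxxxx", q1<-"xxxxxyx", q3<-"xxxxxxy"
  len 8: q0<-"xxxxxxxx", q1<-"xxxxxxyx", q3<-"xxxxxxxy"

No string accepted (empty language)


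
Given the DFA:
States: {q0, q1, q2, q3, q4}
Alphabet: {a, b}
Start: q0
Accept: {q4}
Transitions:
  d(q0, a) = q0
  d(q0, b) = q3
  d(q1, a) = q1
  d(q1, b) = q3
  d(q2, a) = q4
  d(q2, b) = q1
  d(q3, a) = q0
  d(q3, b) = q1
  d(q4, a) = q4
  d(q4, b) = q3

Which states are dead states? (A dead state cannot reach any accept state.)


Forward reachability from each state:
  q0 -> reaches {q0, q1, q3}, no accept state (dead)
  q1 -> reaches {q0, q1, q3}, no accept state (dead)
  q2 -> reaches accept state q4 (live)
  q3 -> reaches {q0, q1, q3}, no accept state (dead)
  q4 -> reaches accept state q4 (live)

{q0, q1, q3}


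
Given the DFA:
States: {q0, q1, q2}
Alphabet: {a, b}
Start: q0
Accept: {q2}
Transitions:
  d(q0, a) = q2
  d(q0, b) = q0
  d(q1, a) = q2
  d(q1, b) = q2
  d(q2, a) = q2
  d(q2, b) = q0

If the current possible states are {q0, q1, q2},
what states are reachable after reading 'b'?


Apply transition on 'b' from each current state:
  d(q0, b) = q0
  d(q1, b) = q2
  d(q2, b) = q0

{q0, q2}


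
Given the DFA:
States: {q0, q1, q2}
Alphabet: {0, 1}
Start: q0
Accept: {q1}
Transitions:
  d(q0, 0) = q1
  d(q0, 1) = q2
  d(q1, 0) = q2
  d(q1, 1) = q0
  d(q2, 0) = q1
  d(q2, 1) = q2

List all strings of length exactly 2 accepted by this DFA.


All strings of length 2: 4 total
Accepted: 1

"10"


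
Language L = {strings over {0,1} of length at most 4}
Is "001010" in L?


length = 6

No, "001010" is not in L


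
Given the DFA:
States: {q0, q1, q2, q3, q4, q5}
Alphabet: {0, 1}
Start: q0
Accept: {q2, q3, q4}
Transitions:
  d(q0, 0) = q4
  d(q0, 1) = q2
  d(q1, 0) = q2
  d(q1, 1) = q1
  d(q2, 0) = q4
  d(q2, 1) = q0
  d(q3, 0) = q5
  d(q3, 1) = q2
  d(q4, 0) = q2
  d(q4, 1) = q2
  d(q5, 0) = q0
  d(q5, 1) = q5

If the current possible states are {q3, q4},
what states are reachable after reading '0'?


Apply transition on '0' from each current state:
  d(q3, 0) = q5
  d(q4, 0) = q2

{q2, q5}


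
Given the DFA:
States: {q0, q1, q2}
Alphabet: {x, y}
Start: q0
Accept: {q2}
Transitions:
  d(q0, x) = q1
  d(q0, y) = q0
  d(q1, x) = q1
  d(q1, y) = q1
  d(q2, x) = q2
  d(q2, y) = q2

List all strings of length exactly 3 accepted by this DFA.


All strings of length 3: 8 total
Accepted: 0

None


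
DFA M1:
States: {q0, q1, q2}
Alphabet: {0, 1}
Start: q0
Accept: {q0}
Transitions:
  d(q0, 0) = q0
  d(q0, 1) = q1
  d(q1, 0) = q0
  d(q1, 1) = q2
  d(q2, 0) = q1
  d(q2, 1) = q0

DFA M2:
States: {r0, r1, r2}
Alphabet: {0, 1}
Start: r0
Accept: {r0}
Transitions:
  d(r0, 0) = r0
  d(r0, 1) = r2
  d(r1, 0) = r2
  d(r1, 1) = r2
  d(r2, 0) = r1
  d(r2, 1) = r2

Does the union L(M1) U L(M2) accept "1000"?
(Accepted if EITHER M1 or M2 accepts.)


M1: final=q0 accepted=True
M2: final=r1 accepted=False

Yes, union accepts


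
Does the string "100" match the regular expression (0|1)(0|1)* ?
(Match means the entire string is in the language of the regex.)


|string| = 3; first = '1'; last = '0'

Yes, "100" matches (0|1)(0|1)*


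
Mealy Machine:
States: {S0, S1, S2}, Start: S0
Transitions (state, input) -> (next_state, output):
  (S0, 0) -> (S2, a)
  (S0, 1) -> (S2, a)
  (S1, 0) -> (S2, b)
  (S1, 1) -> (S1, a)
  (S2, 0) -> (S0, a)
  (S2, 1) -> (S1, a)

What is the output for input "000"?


Step-by-step:
  (S0, 0) -> (S2, a)
  (S2, 0) -> (S0, a)
  (S0, 0) -> (S2, a)

"aaa"


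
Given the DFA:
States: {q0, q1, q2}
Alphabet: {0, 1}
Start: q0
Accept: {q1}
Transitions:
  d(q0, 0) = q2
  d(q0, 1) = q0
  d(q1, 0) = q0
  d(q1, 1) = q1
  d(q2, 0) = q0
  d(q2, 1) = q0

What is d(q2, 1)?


Looking up transition d(q2, 1)

q0


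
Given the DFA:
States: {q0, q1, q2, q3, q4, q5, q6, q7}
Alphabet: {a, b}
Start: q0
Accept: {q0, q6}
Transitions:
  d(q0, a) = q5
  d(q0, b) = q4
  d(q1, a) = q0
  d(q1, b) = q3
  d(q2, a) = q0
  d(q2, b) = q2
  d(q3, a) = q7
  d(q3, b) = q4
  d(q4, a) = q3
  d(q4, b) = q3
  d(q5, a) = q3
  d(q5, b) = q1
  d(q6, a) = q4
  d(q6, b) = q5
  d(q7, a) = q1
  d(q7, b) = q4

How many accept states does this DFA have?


Accept states listed: {q0, q6}
Counting: q0(1) q6(2)

2


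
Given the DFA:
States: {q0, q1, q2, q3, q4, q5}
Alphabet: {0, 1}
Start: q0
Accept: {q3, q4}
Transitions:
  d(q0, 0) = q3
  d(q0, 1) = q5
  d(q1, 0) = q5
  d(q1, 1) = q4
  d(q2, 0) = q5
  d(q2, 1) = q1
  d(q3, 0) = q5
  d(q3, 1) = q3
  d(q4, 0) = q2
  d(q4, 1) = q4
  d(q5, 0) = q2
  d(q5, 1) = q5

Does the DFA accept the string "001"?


Trace: q0 -> q3 -> q5 -> q5
Final state: q5
Accept states: {q3, q4}

No, rejected (final state q5 is not an accept state)


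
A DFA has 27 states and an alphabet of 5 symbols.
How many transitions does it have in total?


Each state has exactly one transition per symbol.
27 * 5 = 135

135


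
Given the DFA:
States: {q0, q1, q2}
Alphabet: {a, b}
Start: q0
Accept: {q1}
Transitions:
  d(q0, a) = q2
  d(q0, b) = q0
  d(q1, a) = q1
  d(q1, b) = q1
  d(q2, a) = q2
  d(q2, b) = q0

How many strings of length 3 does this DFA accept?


Enumerating all length-3 strings:
  "aaa" -> q2 [reject]
  "aab" -> q0 [reject]
  "aba" -> q2 [reject]
  "abb" -> q0 [reject]
  "baa" -> q2 [reject]
  "bab" -> q0 [reject]
  "bba" -> q2 [reject]
  "bbb" -> q0 [reject]

0 out of 8


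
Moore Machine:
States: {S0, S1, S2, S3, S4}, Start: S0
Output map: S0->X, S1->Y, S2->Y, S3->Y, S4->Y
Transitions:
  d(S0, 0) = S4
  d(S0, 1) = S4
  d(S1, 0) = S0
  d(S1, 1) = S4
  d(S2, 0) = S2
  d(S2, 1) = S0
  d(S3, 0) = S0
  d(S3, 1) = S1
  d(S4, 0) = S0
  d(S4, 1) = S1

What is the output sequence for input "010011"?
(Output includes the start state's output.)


Start: S0 (output X)
  --0--> S4 (output Y)
  --1--> S1 (output Y)
  --0--> S0 (output X)
  --0--> S4 (output Y)
  --1--> S1 (output Y)
  --1--> S4 (output Y)

"XYYXYYY"


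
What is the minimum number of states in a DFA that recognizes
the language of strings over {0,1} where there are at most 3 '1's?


States: count = 0, 1, ..., 3 (all accepting; 4 states), plus a dead state for count > 3.
Total: 4 + 1 = 5.

5


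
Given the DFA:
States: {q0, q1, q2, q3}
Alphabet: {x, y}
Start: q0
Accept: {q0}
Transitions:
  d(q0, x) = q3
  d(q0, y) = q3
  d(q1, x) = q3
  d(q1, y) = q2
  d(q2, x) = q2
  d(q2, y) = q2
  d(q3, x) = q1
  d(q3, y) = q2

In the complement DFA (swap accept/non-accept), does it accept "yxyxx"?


Trace: q0 -> q3 -> q1 -> q2 -> q2 -> q2
Final: q2
Original accept: {q0}
Complement: q2 is not in original accept

Yes, complement accepts (original rejects)


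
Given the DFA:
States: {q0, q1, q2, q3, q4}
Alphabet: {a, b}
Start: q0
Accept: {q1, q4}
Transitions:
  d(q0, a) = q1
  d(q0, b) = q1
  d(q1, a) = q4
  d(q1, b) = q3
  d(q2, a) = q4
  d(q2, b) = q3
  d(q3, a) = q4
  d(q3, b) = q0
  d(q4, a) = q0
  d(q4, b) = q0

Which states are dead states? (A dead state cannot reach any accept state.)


Forward reachability from each state:
  q0 -> reaches accept state q1 (live)
  q1 -> reaches accept state q1 (live)
  q2 -> reaches accept state q1 (live)
  q3 -> reaches accept state q1 (live)
  q4 -> reaches accept state q1 (live)

None (all states can reach an accept state)


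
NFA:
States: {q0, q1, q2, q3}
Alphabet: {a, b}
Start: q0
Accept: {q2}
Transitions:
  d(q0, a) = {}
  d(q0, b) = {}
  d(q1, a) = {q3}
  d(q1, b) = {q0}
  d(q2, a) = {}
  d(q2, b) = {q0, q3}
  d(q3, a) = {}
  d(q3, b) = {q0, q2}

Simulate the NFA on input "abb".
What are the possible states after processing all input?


Start: {q0}
  --a--> {}
  --b--> {}
  --b--> {}

{} (empty set, no valid transitions)


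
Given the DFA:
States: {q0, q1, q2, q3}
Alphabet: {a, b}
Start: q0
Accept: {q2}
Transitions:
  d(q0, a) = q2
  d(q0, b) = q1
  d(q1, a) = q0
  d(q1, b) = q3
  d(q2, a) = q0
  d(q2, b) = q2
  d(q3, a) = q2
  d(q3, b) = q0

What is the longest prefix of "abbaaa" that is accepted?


Run the DFA, marking each prefix where the state is accepting:
  "" -> q0 [reject]
  "a" -> q2 [accept]
  "ab" -> q2 [accept]
  "abb" -> q2 [accept]
  "abba" -> q0 [reject]
  "abbaa" -> q2 [accept]
  "abbaaa" -> q0 [reject]

"abbaa"


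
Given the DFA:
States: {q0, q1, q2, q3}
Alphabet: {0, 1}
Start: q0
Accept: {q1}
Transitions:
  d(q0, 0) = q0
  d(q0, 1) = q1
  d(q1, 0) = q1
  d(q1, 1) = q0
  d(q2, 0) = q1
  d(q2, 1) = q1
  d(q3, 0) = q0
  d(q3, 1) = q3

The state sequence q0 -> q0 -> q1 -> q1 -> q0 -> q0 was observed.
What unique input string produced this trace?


Trace back each transition to find the symbol:
  q0 --[0]--> q0
  q0 --[1]--> q1
  q1 --[0]--> q1
  q1 --[1]--> q0
  q0 --[0]--> q0

"01010"


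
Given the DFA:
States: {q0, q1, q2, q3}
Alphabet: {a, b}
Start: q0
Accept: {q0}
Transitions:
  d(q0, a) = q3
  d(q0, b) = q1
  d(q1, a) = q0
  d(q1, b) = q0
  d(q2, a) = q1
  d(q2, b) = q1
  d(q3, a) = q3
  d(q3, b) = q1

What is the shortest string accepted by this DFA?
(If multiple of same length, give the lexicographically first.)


BFS by string length (lex-first path to each state shown):
  len 0: q0<-""
Found accept state at length 0.

"" (empty string)


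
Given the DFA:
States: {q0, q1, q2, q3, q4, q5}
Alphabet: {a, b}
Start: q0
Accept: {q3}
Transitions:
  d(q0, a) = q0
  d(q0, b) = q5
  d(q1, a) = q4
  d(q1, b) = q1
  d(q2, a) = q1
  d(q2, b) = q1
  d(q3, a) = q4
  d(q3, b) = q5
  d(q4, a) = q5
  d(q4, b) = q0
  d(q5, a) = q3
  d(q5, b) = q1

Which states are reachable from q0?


BFS from q0:
  layer 0: {q0}
  layer 1: {q5}
  layer 2: {q1, q3}
  layer 3: {q4}

{q0, q1, q3, q4, q5}


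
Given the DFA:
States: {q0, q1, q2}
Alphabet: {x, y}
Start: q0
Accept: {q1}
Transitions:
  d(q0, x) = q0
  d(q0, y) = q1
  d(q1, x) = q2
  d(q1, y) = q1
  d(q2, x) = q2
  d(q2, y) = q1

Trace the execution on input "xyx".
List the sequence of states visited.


Input: xyx
d(q0, x) = q0
d(q0, y) = q1
d(q1, x) = q2


q0 -> q0 -> q1 -> q2


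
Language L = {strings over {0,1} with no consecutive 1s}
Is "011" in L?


'11' occurs at index 1

No, "011" is not in L


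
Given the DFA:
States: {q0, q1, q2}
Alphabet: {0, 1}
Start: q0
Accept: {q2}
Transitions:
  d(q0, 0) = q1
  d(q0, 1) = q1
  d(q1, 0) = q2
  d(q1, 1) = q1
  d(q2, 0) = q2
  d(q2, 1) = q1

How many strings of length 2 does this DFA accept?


Enumerating all length-2 strings:
  "00" -> q2 [accept]
  "01" -> q1 [reject]
  "10" -> q2 [accept]
  "11" -> q1 [reject]

2 out of 4


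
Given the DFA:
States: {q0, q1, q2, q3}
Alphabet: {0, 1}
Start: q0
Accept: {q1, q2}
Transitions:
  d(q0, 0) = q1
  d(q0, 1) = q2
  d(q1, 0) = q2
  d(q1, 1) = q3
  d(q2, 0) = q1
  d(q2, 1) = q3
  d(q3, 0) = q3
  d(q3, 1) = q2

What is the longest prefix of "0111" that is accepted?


Run the DFA, marking each prefix where the state is accepting:
  "" -> q0 [reject]
  "0" -> q1 [accept]
  "01" -> q3 [reject]
  "011" -> q2 [accept]
  "0111" -> q3 [reject]

"011"


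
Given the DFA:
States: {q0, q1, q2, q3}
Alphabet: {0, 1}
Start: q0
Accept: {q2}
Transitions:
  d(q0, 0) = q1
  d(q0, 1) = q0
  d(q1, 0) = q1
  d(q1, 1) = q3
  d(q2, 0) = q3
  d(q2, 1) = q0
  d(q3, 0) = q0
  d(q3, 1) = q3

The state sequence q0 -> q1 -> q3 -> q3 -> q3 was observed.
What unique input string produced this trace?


Trace back each transition to find the symbol:
  q0 --[0]--> q1
  q1 --[1]--> q3
  q3 --[1]--> q3
  q3 --[1]--> q3

"0111"


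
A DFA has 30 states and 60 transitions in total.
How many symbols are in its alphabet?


Each state has exactly one transition per symbol.
|alphabet| = transitions / states = 60 / 30 = 2

2


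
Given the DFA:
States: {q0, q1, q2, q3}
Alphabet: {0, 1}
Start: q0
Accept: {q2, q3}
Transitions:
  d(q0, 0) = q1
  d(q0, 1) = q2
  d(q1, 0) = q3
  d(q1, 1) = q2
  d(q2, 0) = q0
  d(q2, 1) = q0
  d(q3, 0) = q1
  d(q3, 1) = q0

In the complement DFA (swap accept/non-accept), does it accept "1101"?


Trace: q0 -> q2 -> q0 -> q1 -> q2
Final: q2
Original accept: {q2, q3}
Complement: q2 is in original accept

No, complement rejects (original accepts)


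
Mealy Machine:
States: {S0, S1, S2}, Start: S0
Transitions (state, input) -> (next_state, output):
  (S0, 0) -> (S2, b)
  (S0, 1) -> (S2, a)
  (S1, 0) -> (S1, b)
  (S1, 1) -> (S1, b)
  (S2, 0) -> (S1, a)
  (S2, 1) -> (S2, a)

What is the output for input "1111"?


Step-by-step:
  (S0, 1) -> (S2, a)
  (S2, 1) -> (S2, a)
  (S2, 1) -> (S2, a)
  (S2, 1) -> (S2, a)

"aaaa"


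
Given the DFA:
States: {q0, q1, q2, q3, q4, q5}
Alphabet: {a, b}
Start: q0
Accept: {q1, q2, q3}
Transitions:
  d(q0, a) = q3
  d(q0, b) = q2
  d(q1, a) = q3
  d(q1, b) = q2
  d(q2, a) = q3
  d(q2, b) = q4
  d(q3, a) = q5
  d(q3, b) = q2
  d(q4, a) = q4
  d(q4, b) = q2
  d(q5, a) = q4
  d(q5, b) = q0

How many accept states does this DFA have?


Accept states listed: {q1, q2, q3}
Counting: q1(1) q2(2) q3(3)

3


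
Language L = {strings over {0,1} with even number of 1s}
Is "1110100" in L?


count('1') = 4; 4 mod 2 = 0

Yes, "1110100" is in L


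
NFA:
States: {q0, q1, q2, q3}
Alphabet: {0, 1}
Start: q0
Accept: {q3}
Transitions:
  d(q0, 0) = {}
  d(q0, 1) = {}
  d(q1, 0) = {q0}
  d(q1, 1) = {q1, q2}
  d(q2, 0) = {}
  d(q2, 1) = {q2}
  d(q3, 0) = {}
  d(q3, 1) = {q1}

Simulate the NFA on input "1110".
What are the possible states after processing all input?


Start: {q0}
  --1--> {}
  --1--> {}
  --1--> {}
  --0--> {}

{} (empty set, no valid transitions)


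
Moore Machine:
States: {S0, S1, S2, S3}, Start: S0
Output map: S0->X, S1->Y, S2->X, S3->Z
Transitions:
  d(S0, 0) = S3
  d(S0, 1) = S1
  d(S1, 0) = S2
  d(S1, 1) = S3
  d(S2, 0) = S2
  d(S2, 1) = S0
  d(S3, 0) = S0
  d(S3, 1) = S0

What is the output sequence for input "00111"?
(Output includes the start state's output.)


Start: S0 (output X)
  --0--> S3 (output Z)
  --0--> S0 (output X)
  --1--> S1 (output Y)
  --1--> S3 (output Z)
  --1--> S0 (output X)

"XZXYZX"


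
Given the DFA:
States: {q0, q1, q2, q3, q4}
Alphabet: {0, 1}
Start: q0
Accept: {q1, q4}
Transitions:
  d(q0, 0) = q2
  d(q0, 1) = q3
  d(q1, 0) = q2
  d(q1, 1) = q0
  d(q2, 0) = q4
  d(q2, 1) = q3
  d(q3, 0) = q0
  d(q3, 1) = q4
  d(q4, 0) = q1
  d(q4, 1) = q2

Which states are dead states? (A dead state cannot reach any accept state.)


Forward reachability from each state:
  q0 -> reaches accept state q1 (live)
  q1 -> reaches accept state q1 (live)
  q2 -> reaches accept state q1 (live)
  q3 -> reaches accept state q1 (live)
  q4 -> reaches accept state q1 (live)

None (all states can reach an accept state)


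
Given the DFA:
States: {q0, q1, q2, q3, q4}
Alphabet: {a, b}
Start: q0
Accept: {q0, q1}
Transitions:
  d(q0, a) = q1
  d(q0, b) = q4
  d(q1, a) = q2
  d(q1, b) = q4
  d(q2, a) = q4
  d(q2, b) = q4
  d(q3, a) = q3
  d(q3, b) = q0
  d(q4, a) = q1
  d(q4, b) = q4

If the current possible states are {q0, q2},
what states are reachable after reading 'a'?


Apply transition on 'a' from each current state:
  d(q0, a) = q1
  d(q2, a) = q4

{q1, q4}


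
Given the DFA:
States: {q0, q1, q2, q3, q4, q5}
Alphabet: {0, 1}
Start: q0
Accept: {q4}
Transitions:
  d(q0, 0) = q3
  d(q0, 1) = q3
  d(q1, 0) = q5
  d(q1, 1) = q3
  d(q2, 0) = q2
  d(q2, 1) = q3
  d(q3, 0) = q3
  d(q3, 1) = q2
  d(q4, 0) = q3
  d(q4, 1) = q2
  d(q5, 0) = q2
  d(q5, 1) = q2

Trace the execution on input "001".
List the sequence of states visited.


Input: 001
d(q0, 0) = q3
d(q3, 0) = q3
d(q3, 1) = q2


q0 -> q3 -> q3 -> q2


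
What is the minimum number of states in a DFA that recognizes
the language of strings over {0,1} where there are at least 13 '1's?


States: count = 0, 1, ..., 12, and a final '>= 13' state.
Total: 13 + 1 = 14. Accept = '>= 13' state.

14


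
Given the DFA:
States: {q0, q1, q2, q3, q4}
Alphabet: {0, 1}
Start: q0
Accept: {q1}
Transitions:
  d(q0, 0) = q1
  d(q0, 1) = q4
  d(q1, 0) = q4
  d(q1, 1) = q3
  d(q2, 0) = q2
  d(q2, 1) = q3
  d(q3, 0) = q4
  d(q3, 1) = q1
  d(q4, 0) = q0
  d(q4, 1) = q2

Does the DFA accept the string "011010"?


Trace: q0 -> q1 -> q3 -> q1 -> q4 -> q2 -> q2
Final state: q2
Accept states: {q1}

No, rejected (final state q2 is not an accept state)


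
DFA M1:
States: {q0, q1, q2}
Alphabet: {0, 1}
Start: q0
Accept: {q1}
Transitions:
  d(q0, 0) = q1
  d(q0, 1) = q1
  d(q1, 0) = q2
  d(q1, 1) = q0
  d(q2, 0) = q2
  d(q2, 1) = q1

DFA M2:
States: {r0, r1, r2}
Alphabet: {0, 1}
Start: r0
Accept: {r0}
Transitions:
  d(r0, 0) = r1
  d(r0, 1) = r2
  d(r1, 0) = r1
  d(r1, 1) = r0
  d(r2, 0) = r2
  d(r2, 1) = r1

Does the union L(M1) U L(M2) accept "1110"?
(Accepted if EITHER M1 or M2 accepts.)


M1: final=q2 accepted=False
M2: final=r1 accepted=False

No, union rejects (neither accepts)


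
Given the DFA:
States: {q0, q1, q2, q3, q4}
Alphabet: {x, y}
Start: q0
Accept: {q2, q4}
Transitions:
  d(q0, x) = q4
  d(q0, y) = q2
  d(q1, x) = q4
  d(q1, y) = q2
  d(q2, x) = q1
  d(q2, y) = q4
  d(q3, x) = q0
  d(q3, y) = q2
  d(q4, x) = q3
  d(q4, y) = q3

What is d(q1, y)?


Looking up transition d(q1, y)

q2


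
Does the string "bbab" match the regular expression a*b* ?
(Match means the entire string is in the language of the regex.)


|string| = 4; first = 'b'; last = 'b'

No, "bbab" does not match a*b*


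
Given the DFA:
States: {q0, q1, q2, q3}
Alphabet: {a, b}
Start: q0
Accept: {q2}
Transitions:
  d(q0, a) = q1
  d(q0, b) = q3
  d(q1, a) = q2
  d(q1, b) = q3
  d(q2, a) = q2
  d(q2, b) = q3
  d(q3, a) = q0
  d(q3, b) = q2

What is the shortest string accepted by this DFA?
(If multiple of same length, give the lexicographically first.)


BFS by string length (lex-first path to each state shown):
  len 0: q0<-""
  len 1: q1<-"a", q3<-"b"
  len 2: q0<-"ba", q2<-"aa", q3<-"ab"
Found accept state at length 2.

"aa"


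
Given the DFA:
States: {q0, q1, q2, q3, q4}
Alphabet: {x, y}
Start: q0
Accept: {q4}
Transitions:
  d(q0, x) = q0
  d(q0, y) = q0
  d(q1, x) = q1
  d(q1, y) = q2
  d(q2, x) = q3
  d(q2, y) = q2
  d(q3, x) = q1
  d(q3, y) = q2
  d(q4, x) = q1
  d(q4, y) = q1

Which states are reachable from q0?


BFS from q0:
  layer 0: {q0}

{q0}


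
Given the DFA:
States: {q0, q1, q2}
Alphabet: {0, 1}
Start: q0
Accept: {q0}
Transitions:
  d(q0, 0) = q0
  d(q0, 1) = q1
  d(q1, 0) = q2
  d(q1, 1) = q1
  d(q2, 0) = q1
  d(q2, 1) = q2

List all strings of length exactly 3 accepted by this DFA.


All strings of length 3: 8 total
Accepted: 1

"000"


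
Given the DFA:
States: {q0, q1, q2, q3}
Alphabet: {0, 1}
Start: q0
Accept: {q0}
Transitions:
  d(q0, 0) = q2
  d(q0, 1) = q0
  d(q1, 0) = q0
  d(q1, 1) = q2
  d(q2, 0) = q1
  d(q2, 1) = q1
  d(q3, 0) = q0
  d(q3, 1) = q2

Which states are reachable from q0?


BFS from q0:
  layer 0: {q0}
  layer 1: {q2}
  layer 2: {q1}

{q0, q1, q2}


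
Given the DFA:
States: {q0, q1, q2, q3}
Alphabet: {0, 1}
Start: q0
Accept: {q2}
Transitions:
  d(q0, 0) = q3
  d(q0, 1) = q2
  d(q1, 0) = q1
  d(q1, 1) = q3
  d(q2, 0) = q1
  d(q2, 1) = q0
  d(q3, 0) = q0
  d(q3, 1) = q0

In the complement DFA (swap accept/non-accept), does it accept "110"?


Trace: q0 -> q2 -> q0 -> q3
Final: q3
Original accept: {q2}
Complement: q3 is not in original accept

Yes, complement accepts (original rejects)


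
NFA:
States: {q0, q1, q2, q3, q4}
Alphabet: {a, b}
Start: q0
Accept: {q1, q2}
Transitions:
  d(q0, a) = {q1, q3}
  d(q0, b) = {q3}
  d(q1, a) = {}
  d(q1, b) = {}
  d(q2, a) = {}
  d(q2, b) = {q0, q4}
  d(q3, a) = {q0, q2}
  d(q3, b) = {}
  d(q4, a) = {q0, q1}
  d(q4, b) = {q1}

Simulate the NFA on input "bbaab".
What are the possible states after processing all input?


Start: {q0}
  --b--> {q3}
  --b--> {}
  --a--> {}
  --a--> {}
  --b--> {}

{} (empty set, no valid transitions)


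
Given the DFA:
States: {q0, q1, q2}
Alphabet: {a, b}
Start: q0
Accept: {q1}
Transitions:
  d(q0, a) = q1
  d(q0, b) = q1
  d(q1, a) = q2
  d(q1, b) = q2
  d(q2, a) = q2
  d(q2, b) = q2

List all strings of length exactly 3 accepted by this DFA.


All strings of length 3: 8 total
Accepted: 0

None


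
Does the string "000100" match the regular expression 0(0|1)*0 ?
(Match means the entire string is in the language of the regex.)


|string| = 6; first = '0'; last = '0'

Yes, "000100" matches 0(0|1)*0


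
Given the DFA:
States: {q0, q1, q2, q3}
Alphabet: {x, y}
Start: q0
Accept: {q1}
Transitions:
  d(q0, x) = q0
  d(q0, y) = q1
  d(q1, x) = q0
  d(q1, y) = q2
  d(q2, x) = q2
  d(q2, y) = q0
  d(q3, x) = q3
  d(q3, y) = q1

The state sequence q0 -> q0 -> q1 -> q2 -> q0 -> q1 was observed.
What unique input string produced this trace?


Trace back each transition to find the symbol:
  q0 --[x]--> q0
  q0 --[y]--> q1
  q1 --[y]--> q2
  q2 --[y]--> q0
  q0 --[y]--> q1

"xyyyy"


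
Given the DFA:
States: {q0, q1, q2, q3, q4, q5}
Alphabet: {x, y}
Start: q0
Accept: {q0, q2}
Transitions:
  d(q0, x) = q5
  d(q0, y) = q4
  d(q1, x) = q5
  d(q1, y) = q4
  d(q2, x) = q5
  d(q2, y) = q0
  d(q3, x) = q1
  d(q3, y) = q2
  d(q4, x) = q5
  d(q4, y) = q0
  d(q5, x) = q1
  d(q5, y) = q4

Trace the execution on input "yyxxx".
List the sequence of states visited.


Input: yyxxx
d(q0, y) = q4
d(q4, y) = q0
d(q0, x) = q5
d(q5, x) = q1
d(q1, x) = q5


q0 -> q4 -> q0 -> q5 -> q1 -> q5


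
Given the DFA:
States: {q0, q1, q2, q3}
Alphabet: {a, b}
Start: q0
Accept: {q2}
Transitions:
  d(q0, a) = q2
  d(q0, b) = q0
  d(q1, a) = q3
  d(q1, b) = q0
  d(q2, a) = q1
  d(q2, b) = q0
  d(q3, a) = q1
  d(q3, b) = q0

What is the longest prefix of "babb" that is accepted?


Run the DFA, marking each prefix where the state is accepting:
  "" -> q0 [reject]
  "b" -> q0 [reject]
  "ba" -> q2 [accept]
  "bab" -> q0 [reject]
  "babb" -> q0 [reject]

"ba"


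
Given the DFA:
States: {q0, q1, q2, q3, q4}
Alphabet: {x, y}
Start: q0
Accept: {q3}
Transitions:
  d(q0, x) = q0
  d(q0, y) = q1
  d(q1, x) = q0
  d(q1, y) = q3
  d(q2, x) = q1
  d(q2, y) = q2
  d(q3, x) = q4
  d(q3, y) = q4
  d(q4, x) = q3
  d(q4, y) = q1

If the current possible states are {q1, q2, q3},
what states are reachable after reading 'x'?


Apply transition on 'x' from each current state:
  d(q1, x) = q0
  d(q2, x) = q1
  d(q3, x) = q4

{q0, q1, q4}
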